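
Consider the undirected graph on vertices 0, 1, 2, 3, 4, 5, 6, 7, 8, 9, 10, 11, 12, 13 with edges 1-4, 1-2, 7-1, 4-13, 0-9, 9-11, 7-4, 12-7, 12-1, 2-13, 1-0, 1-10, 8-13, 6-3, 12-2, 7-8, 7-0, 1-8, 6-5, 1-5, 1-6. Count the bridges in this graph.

4

The edges on the cycle 1-6-5-1 are not bridges since each lies on that cycle.
But removing 3-6 disconnects 3 from 6; removing 11-9 disconnects 11 from 9; removing 0-9 disconnects 0 from 9; removing 1-10 disconnects 1 from 10 — these are bridges.
That makes 4 bridges.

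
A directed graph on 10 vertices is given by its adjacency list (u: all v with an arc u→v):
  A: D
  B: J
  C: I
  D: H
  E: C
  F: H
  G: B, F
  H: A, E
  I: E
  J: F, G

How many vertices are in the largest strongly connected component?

3

{A, D, H} are all mutually reachable — one SCC of size 3.
{C, E, I} are all mutually reachable — one SCC of size 3.
{B, G, J} are all mutually reachable — one SCC of size 3.
{F} is an SCC by itself.
The largest has 3 vertices.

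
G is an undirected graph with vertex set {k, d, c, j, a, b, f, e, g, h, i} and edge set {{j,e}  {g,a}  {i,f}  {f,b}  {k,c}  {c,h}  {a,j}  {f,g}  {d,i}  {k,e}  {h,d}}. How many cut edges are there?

1

The edges on the cycle k-c-h-d-i-f-g-a-j-e-k are not bridges since each lies on that cycle.
But removing b - f disconnects b from f — this is a bridge.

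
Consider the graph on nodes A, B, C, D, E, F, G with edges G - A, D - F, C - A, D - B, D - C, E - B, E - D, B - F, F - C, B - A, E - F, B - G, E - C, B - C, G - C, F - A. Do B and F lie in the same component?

Yes

From B we can reach A, B, C, D, E, F, G, which includes F.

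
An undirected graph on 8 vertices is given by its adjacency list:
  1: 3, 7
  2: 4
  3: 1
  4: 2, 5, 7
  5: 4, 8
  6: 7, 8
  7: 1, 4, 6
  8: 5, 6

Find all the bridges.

The edges on the cycle 4-5-8-6-7-4 are not bridges since each lies on that cycle.
But removing 1-3 disconnects 1 from 3; removing 7-1 disconnects 7 from 1; removing 4-2 disconnects 4 from 2 — these are bridges.

1-3, 1-7, 2-4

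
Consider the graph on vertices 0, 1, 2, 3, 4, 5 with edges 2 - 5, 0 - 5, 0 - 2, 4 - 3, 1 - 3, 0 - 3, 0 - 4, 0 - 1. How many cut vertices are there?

1

Removing 0 increases the component count from 1 to 2, so 0 is a cut vertex.
By contrast removing 1 leaves 1 component; it is not a cut vertex. No other vertex is a cut vertex either.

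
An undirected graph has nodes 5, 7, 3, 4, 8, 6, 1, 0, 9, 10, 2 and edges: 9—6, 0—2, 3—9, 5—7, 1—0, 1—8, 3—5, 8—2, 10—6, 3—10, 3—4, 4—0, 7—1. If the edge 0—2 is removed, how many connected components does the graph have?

1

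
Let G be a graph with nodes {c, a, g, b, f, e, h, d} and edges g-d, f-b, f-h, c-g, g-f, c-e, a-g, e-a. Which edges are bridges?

The edges on the cycle c-e-a-g-c are not bridges since each lies on that cycle.
But removing g-f disconnects g from f; removing f-h disconnects f from h; removing g-d disconnects g from d; removing f-b disconnects f from b — these are bridges.

b-f, d-g, f-g, f-h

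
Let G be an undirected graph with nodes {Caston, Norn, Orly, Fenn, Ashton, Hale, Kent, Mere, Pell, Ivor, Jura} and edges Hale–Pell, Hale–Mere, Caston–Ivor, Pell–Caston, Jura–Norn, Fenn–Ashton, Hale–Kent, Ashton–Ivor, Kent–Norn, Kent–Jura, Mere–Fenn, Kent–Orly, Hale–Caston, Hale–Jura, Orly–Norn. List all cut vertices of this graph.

Removing Hale increases the component count from 1 to 2, so Hale is a cut vertex.
By contrast removing Caston leaves 1 component; it is not a cut vertex. No other vertex is a cut vertex either.

Hale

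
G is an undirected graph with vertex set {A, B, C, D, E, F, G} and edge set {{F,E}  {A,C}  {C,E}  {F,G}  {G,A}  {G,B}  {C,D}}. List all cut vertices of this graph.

C, G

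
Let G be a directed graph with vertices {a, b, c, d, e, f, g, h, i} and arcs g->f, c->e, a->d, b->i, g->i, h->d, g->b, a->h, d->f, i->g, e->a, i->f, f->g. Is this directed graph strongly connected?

There is no directed path from b to c, so the graph is not strongly connected.

No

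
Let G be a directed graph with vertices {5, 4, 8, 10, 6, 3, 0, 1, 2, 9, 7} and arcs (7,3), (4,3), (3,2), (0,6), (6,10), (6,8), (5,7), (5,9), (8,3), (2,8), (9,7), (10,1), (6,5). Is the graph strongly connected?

There is no directed path from 1 to 9, so the graph is not strongly connected.

No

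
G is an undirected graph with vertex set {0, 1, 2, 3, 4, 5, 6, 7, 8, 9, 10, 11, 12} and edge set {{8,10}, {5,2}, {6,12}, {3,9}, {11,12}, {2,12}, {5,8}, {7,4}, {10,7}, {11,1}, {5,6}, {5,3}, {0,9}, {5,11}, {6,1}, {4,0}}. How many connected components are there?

Starting from 0 we can reach 0, 1, 2, 3, 4, 5, 6, 7, 8, 9, 10, 11, 12. That is one component of size 13.
Total: 1 component.

1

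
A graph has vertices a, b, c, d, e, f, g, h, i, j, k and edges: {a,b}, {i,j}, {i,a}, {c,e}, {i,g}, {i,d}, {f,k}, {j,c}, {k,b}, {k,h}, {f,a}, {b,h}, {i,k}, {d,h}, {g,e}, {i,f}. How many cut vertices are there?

Removing i increases the component count from 1 to 2, so i is a cut vertex.
By contrast removing h leaves 1 component; it is not a cut vertex. No other vertex is a cut vertex either.

1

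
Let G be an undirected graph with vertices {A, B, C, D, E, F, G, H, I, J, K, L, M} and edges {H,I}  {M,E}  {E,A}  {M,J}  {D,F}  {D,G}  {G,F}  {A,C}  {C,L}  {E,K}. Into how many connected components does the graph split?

4

B is isolated — a component by itself.
Starting from H we can reach H, I. That is one component of size 2.
Starting from D we can reach D, F, G. That is one component of size 3.
Starting from A we can reach A, C, E, J, K, L, M. That is one component of size 7.
Total: 4 components.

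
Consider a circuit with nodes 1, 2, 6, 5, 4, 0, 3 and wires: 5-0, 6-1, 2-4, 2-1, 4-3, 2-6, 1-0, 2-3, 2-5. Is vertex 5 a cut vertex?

No

Deleting 5 leaves 1 component (was 1) (its neighbors 0, 2 remain connected to each other), so 5 is not a cut vertex.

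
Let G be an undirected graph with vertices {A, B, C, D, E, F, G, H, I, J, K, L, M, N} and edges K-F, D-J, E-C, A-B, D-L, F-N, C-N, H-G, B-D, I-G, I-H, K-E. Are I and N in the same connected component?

No

The component containing I is {G, H, I}, and N is not in it.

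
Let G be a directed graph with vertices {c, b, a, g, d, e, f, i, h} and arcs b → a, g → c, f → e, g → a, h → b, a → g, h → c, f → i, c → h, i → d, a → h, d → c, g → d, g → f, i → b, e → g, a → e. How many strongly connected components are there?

{a, b, c, d, e, f, g, h, i} are all mutually reachable — one SCC of size 9.
That gives 1 strongly connected component.

1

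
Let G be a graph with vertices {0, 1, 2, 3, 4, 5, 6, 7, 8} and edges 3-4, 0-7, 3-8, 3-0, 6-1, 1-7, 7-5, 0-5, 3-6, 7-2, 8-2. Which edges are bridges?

3-4

The edges on the cycle 3-6-1-7-0-3 are not bridges since each lies on that cycle.
But removing 3-4 disconnects 3 from 4 — this is a bridge.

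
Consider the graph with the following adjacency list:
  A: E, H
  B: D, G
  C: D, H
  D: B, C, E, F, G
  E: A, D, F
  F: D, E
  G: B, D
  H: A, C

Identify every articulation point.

D

Removing D increases the component count from 1 to 2, so D is a cut vertex.
By contrast removing A leaves 1 component; it is not a cut vertex. No other vertex is a cut vertex either.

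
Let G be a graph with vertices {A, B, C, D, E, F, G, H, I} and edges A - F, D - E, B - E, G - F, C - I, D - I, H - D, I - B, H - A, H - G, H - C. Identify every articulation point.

H

Removing H increases the component count from 1 to 2, so H is a cut vertex.
By contrast removing C leaves 1 component; it is not a cut vertex. No other vertex is a cut vertex either.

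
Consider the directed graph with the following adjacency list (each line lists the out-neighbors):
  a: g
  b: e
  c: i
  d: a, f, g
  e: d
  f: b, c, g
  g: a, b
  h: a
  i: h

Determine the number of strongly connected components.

1

{a, b, c, d, e, f, g, h, i} are all mutually reachable — one SCC of size 9.
That gives 1 strongly connected component.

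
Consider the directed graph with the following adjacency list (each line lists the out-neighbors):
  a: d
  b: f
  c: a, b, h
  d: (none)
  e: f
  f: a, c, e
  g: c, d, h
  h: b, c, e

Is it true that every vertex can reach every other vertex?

No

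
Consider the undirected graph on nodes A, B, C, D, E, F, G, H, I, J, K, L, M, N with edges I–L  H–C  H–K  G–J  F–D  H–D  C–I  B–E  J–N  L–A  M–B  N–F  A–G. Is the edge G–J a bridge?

No

After removing G–J, the path G-A-L-I-C-H-D-F-N-J still connects them, so the edge is not a bridge.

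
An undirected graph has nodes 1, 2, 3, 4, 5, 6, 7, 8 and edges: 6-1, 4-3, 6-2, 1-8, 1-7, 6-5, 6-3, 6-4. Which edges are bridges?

1-6, 1-7, 1-8, 2-6, 5-6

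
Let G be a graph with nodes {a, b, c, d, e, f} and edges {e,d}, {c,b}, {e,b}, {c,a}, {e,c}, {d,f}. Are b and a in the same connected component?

Yes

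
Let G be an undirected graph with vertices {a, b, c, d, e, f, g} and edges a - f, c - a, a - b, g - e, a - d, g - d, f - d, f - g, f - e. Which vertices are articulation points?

Removing a increases the component count from 1 to 3, so a is a cut vertex.
By contrast removing g leaves 1 component; it is not a cut vertex. No other vertex is a cut vertex either.

a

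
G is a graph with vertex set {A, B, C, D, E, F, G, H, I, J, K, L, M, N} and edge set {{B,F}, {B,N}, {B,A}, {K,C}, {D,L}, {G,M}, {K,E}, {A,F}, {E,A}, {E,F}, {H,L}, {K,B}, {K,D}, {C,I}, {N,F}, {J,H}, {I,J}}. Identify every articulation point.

K

Removing K increases the component count from 2 to 3, so K is a cut vertex.
By contrast removing M leaves 2 components; it is not a cut vertex. No other vertex is a cut vertex either.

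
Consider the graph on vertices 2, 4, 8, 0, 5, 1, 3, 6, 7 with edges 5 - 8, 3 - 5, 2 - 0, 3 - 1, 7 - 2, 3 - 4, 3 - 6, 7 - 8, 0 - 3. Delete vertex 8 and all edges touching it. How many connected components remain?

1

With 8 gone, the remaining components are: {0, 1, 2, 3, 4, 5, 6, 7}.
That is 1 component.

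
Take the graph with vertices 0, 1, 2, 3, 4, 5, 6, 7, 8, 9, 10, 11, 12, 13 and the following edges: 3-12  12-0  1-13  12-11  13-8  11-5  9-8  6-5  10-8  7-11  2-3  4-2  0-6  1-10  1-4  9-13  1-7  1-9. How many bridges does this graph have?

The edges on the cycle 12-0-6-5-11-12 are not bridges since each lies on that cycle.
Every edge lies on some cycle, so there are no bridges.

0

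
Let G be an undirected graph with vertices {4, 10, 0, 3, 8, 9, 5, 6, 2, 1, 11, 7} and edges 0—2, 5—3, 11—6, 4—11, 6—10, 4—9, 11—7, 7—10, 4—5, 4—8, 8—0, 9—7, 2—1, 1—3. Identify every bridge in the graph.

none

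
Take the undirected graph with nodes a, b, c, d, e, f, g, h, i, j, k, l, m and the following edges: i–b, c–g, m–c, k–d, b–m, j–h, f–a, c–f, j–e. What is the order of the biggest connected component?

7

l is isolated — a component by itself.
Starting from d we can reach d, k. That is one component of size 2.
Starting from e we can reach e, h, j. That is one component of size 3.
Starting from a we can reach a, b, c, f, g, i, m. That is one component of size 7.
The largest has 7 vertices.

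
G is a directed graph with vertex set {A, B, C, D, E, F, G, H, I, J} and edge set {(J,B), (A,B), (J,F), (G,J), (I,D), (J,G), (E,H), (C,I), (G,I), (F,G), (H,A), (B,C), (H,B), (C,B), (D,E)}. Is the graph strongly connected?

There is no directed path from A to F, so the graph is not strongly connected.

No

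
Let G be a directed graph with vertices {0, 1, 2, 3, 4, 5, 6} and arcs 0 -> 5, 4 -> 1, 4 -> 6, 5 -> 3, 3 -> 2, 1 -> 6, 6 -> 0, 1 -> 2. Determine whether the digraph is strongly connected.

There is no directed path from 3 to 4, so the graph is not strongly connected.

No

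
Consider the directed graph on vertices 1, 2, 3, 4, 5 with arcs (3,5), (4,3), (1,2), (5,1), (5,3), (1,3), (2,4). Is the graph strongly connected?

From 1 we can reach every vertex (1, 2, 3, 4, 5), and every vertex can reach 1 (1, 2, 3, 4, 5). So the whole graph is one strongly connected component.

Yes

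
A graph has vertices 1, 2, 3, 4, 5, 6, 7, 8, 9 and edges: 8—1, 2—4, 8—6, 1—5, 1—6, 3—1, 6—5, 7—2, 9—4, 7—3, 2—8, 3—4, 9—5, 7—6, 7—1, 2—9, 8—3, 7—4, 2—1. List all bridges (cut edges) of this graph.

none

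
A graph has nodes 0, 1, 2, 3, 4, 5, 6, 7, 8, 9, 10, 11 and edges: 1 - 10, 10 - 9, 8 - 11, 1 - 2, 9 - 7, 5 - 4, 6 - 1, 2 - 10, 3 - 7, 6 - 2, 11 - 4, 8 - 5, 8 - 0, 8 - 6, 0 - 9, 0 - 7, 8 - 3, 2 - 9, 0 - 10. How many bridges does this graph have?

0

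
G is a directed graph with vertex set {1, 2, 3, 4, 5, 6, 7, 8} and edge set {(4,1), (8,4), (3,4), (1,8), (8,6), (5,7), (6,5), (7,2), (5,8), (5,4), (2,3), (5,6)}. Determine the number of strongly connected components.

{1, 2, 3, 4, 5, 6, 7, 8} are all mutually reachable — one SCC of size 8.
That gives 1 strongly connected component.

1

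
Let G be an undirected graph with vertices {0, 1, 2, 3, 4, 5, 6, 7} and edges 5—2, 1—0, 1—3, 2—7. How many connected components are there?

6 is isolated — a component by itself.
4 is isolated — a component by itself.
Starting from 2 we can reach 2, 5, 7. That is one component of size 3.
Starting from 0 we can reach 0, 1, 3. That is one component of size 3.
Total: 4 components.

4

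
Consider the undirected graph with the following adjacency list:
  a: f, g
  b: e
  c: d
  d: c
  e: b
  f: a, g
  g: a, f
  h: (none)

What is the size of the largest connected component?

3

h is isolated — a component by itself.
Starting from c we can reach c, d. That is one component of size 2.
Starting from b we can reach b, e. That is one component of size 2.
Starting from a we can reach a, f, g. That is one component of size 3.
The largest has 3 vertices.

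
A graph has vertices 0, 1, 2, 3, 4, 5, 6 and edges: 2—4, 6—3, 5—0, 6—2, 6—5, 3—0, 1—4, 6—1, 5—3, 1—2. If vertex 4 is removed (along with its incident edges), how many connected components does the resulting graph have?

1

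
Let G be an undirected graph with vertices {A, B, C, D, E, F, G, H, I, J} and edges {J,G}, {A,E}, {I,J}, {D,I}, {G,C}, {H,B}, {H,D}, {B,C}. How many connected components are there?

3

F is isolated — a component by itself.
Starting from A we can reach A, E. That is one component of size 2.
Starting from B we can reach B, C, D, G, H, I, J. That is one component of size 7.
Total: 3 components.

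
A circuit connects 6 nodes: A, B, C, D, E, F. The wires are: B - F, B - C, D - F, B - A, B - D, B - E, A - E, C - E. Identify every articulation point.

Removing B increases the component count from 1 to 2, so B is a cut vertex.
By contrast removing E leaves 1 component; it is not a cut vertex. No other vertex is a cut vertex either.

B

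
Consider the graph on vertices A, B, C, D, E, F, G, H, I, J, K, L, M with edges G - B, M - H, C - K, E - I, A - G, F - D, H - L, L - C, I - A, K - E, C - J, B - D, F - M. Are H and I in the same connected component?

From H we can reach A, B, C, D, E, F, G, H, I, J, K, L, M, which includes I.

Yes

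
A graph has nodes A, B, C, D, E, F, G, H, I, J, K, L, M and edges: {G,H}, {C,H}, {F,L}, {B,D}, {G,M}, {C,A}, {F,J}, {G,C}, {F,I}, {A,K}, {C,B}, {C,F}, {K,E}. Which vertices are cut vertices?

A, B, C, F, G, K

Removing A increases the component count from 1 to 2, so A is a cut vertex.
Removing B increases the component count from 1 to 2, so B is a cut vertex.
Removing C increases the component count from 1 to 4, so C is a cut vertex.
Likewise F, G, K are cut vertices.
By contrast removing E leaves 1 component; it is not a cut vertex. No other vertex is a cut vertex either.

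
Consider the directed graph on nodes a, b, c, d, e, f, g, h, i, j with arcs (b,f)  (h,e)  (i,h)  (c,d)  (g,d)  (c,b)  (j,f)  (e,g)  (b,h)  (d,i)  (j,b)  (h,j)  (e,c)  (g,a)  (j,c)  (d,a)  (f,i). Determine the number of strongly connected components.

{b, c, d, e, f, g, h, i, j} are all mutually reachable — one SCC of size 9.
{a} is an SCC by itself.
That gives 2 strongly connected components.

2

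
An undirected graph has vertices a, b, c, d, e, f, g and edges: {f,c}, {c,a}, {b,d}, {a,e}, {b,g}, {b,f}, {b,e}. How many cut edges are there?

The edges on the cycle b-f-c-a-e-b are not bridges since each lies on that cycle.
But removing g-b disconnects g from b; removing d-b disconnects d from b — these are bridges.
That makes 2 bridges.

2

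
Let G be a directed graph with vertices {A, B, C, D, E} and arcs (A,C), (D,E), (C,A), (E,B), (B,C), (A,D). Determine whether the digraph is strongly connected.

Yes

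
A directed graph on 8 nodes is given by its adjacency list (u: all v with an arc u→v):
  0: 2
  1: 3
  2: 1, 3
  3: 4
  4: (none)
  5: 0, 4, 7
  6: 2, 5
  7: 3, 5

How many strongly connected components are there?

{5, 7} are all mutually reachable — one SCC of size 2.
{3} is an SCC by itself.
{0} is an SCC by itself.
{1} is an SCC by itself.
{2} is an SCC by itself.
(and 2 more singleton SCCs)
That gives 7 strongly connected components.

7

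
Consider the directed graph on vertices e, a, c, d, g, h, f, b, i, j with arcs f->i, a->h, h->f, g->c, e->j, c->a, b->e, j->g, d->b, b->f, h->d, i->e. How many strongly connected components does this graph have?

{a, b, c, d, e, f, g, h, i, j} are all mutually reachable — one SCC of size 10.
That gives 1 strongly connected component.

1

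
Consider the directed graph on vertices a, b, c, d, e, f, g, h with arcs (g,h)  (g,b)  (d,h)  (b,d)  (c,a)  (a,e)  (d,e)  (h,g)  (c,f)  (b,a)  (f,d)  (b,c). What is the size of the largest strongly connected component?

6

{b, c, d, f, g, h} are all mutually reachable — one SCC of size 6.
{e} is an SCC by itself.
{a} is an SCC by itself.
The largest has 6 vertices.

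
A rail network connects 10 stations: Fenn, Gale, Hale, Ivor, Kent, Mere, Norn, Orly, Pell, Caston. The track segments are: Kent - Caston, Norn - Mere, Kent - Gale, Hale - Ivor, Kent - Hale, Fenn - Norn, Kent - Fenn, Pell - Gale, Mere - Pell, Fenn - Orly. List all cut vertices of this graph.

Removing Fenn increases the component count from 1 to 2, so Fenn is a cut vertex.
Removing Hale increases the component count from 1 to 2, so Hale is a cut vertex.
Removing Kent increases the component count from 1 to 3, so Kent is a cut vertex.
By contrast removing Mere leaves 1 component; it is not a cut vertex. No other vertex is a cut vertex either.

Fenn, Hale, Kent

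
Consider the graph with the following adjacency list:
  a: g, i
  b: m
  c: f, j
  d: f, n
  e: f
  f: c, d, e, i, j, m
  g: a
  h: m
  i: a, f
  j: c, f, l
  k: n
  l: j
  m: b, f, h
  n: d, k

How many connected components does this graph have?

1

Starting from a we can reach a, b, c, d, e, f, g, h, i, j, k, l, m, n. That is one component of size 14.
Total: 1 component.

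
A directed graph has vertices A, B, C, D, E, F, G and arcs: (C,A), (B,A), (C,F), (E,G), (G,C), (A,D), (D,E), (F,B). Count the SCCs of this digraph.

{A, B, C, D, E, F, G} are all mutually reachable — one SCC of size 7.
That gives 1 strongly connected component.

1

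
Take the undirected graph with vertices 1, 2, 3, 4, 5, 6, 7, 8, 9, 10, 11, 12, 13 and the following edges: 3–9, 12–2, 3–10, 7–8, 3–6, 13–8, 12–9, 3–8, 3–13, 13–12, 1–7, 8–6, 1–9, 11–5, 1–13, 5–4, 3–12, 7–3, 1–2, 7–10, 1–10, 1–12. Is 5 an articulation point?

Deleting 5 raises the number of components from 2 to 3, so 5 is a cut vertex.

Yes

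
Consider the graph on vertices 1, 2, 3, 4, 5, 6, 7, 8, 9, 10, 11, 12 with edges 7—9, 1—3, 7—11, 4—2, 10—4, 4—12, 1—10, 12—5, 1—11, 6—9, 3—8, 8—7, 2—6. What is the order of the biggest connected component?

12

Starting from 1 we can reach 1, 2, 3, 4, 5, 6, 7, 8, 9, 10, 11, 12. That is one component of size 12.
The largest has 12 vertices.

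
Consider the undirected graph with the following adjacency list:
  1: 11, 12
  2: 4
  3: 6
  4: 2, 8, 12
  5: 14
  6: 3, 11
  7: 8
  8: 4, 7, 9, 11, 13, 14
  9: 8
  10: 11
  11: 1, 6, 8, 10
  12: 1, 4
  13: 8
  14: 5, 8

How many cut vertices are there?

Removing 4 increases the component count from 1 to 2, so 4 is a cut vertex.
Removing 6 increases the component count from 1 to 2, so 6 is a cut vertex.
Removing 8 increases the component count from 1 to 5, so 8 is a cut vertex.
Likewise 11, 14 are cut vertices.
By contrast removing 7 leaves 1 component; it is not a cut vertex. No other vertex is a cut vertex either.

5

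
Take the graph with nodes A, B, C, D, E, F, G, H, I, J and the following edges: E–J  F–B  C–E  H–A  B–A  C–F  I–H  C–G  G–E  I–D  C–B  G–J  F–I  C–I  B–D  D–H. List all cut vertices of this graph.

C

Removing C increases the component count from 1 to 2, so C is a cut vertex.
By contrast removing A leaves 1 component; it is not a cut vertex. No other vertex is a cut vertex either.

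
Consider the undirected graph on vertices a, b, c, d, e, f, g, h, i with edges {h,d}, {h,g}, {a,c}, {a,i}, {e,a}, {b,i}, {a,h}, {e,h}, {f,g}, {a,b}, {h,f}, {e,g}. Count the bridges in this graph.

2

The edges on the cycle a-b-i-a are not bridges since each lies on that cycle.
But removing h - d disconnects h from d; removing c - a disconnects c from a — these are bridges.
That makes 2 bridges.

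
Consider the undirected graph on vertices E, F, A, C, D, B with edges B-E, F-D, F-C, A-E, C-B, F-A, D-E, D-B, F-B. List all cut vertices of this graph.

none

Removing C, for instance, still leaves 1 component. No single vertex removal increases the component count — the graph has no articulation points.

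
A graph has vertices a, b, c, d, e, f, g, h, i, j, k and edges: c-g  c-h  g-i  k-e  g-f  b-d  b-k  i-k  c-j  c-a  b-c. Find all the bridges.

The edges on the cycle b-c-g-i-k-b are not bridges since each lies on that cycle.
But removing c-a disconnects c from a; removing g-f disconnects g from f; removing b-d disconnects b from d; removing j-c disconnects j from c — these are bridges.
In total 6 edges are bridges.

a-c, b-d, c-h, c-j, e-k, f-g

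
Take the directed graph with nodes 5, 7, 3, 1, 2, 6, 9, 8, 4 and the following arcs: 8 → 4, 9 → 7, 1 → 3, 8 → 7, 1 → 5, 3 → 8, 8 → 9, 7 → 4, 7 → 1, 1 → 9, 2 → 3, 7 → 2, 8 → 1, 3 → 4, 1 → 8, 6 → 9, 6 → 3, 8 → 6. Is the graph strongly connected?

No

There is no directed path from 4 to 7, so the graph is not strongly connected.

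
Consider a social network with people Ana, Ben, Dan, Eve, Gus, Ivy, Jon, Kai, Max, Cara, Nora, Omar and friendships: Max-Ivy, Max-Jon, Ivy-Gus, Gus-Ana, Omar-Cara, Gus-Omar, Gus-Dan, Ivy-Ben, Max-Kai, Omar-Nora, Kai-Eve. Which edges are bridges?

Ana-Gus, Ben-Ivy, Cara-Omar, Dan-Gus, Eve-Kai, Gus-Ivy, Gus-Omar, Ivy-Max, Jon-Max, Kai-Max, Nora-Omar

removing Kai-Eve disconnects Kai from Eve; removing Ivy-Gus disconnects Ivy from Gus; removing Ivy-Ben disconnects Ivy from Ben; removing Gus-Dan disconnects Gus from Dan — these are bridges.
In total 11 edges are bridges.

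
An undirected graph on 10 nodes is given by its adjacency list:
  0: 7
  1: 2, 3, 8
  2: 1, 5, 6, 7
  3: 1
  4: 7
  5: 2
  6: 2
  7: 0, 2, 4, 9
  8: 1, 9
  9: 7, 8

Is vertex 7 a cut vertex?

Yes

Deleting 7 raises the number of components from 1 to 3, so 7 is a cut vertex.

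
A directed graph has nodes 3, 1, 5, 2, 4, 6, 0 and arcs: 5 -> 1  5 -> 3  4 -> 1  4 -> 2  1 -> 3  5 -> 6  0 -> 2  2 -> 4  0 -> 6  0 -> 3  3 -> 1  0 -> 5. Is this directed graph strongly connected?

No

There is no directed path from 1 to 5, so the graph is not strongly connected.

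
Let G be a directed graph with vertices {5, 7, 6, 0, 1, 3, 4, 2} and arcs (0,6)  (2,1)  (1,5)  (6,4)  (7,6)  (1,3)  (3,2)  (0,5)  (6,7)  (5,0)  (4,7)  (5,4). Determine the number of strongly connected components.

{4, 6, 7} are all mutually reachable — one SCC of size 3.
{1, 2, 3} are all mutually reachable — one SCC of size 3.
{0, 5} are all mutually reachable — one SCC of size 2.
That gives 3 strongly connected components.

3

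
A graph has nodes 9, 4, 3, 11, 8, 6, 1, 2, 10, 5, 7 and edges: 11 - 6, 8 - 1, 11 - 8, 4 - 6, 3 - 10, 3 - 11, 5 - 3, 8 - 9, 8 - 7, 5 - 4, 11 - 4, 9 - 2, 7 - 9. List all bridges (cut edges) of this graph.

1-8, 10-3, 11-8, 2-9

The edges on the cycle 8-7-9-8 are not bridges since each lies on that cycle.
But removing 9 - 2 disconnects 9 from 2; removing 11 - 8 disconnects 11 from 8; removing 8 - 1 disconnects 8 from 1; removing 3 - 10 disconnects 3 from 10 — these are bridges.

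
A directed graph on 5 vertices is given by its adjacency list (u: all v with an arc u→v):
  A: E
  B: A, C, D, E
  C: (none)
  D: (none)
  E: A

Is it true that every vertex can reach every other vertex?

There is no directed path from C to D, so the graph is not strongly connected.

No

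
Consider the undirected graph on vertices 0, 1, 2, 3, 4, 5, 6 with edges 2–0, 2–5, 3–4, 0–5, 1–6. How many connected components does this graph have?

3

Starting from 1 we can reach 1, 6. That is one component of size 2.
Starting from 3 we can reach 3, 4. That is one component of size 2.
Starting from 0 we can reach 0, 2, 5. That is one component of size 3.
Total: 3 components.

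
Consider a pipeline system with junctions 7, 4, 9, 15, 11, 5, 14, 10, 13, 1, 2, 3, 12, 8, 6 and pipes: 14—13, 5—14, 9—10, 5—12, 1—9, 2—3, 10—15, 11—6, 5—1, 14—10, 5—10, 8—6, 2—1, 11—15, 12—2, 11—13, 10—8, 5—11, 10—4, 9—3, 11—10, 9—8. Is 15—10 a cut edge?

No

After removing 15—10, the path 15-11-10 still connects them, so the edge is not a bridge.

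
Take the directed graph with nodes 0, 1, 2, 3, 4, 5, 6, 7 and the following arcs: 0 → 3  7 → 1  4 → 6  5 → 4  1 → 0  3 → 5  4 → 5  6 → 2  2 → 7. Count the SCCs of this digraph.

1

{0, 1, 2, 3, 4, 5, 6, 7} are all mutually reachable — one SCC of size 8.
That gives 1 strongly connected component.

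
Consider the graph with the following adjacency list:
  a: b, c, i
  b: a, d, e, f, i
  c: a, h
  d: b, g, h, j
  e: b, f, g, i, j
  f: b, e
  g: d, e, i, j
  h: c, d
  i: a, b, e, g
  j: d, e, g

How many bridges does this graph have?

The edges on the cycle e-i-g-e are not bridges since each lies on that cycle.
Every edge lies on some cycle, so there are no bridges.

0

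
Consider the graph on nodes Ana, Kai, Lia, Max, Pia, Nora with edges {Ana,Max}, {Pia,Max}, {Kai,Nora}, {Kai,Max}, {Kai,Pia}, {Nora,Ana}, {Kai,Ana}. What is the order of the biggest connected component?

5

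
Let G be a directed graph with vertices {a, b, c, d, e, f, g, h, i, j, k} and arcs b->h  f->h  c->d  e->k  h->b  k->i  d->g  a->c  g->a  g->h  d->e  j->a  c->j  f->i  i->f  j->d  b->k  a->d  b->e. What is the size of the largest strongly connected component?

6

{b, e, f, h, i, k} are all mutually reachable — one SCC of size 6.
{a, c, d, g, j} are all mutually reachable — one SCC of size 5.
The largest has 6 vertices.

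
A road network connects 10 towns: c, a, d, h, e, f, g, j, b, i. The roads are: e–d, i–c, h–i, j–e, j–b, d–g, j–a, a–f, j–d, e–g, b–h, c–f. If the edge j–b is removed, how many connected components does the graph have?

j and b are still connected via j-a-f-c-i-h-b, so the component count stays at 1.

1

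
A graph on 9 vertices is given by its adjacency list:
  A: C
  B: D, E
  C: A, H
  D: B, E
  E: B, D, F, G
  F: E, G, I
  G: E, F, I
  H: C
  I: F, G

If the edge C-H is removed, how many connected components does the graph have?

Before removal there are 2 components.
C-H is a bridge — removing it separates C's side from H's side.
After removal: 3 components.

3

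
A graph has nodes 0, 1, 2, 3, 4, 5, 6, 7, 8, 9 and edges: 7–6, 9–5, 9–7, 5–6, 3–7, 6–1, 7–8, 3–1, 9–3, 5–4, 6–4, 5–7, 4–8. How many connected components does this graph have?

3

2 is isolated — a component by itself.
0 is isolated — a component by itself.
Starting from 1 we can reach 1, 3, 4, 5, 6, 7, 8, 9. That is one component of size 8.
Total: 3 components.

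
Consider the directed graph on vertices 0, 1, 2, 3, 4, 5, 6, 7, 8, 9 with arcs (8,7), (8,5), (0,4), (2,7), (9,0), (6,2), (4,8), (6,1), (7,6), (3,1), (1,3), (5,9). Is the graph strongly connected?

No

There is no directed path from 7 to 8, so the graph is not strongly connected.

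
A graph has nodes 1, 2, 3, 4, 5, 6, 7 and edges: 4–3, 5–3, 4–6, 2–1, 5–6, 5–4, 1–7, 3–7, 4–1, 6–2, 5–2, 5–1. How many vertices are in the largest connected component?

7

Starting from 1 we can reach 1, 2, 3, 4, 5, 6, 7. That is one component of size 7.
The largest has 7 vertices.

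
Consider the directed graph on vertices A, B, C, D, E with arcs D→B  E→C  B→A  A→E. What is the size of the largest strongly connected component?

{A} is an SCC by itself.
{B} is an SCC by itself.
{C} is an SCC by itself.
{D} is an SCC by itself.
{E} is an SCC by itself.
The largest has 1 vertex.

1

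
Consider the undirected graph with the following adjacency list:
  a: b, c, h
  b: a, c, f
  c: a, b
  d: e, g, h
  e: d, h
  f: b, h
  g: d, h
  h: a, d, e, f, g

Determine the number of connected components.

1

Starting from a we can reach a, b, c, d, e, f, g, h. That is one component of size 8.
Total: 1 component.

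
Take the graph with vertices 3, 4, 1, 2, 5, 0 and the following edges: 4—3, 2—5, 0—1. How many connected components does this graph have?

Starting from 3 we can reach 3, 4. That is one component of size 2.
Starting from 2 we can reach 2, 5. That is one component of size 2.
Starting from 0 we can reach 0, 1. That is one component of size 2.
Total: 3 components.

3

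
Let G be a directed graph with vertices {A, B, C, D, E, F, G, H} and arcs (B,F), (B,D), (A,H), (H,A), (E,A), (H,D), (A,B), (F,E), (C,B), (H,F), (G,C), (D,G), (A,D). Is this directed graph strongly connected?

Yes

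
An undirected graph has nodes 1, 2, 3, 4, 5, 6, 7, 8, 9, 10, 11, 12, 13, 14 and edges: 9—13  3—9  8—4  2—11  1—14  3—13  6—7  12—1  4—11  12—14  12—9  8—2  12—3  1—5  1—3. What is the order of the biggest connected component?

7

10 is isolated — a component by itself.
Starting from 6 we can reach 6, 7. That is one component of size 2.
Starting from 2 we can reach 2, 4, 8, 11. That is one component of size 4.
Starting from 1 we can reach 1, 3, 5, 9, 12, 13, 14. That is one component of size 7.
The largest has 7 vertices.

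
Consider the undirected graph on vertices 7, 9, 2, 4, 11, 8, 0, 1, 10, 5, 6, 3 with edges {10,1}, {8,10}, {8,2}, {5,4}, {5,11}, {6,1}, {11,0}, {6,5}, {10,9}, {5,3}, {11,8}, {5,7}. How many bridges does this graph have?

The edges on the cycle 6-5-11-8-10-1-6 are not bridges since each lies on that cycle.
But removing 11 - 0 disconnects 11 from 0; removing 8 - 2 disconnects 8 from 2; removing 5 - 3 disconnects 5 from 3; removing 7 - 5 disconnects 7 from 5 — these are bridges.
In total 6 edges are bridges.

6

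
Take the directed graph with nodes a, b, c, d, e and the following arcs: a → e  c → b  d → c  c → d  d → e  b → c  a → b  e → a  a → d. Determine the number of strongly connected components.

{a, b, c, d, e} are all mutually reachable — one SCC of size 5.
That gives 1 strongly connected component.

1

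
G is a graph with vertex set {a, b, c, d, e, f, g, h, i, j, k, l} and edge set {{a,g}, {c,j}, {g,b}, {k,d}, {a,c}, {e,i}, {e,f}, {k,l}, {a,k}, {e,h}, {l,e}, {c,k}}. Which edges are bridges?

a-g, b-g, c-j, d-k, e-f, e-h, e-i, e-l, k-l

The edges on the cycle a-c-k-a are not bridges since each lies on that cycle.
But removing l - e disconnects l from e; removing f - e disconnects f from e; removing c - j disconnects c from j; removing k - l disconnects k from l — these are bridges.
In total 9 edges are bridges.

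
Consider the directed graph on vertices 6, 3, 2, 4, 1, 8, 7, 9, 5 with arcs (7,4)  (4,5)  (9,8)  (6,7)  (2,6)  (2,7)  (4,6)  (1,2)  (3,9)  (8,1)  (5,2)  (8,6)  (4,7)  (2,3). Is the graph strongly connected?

From 1 we can reach every vertex (1, 2, 3, 4, 5, 6, 7, 8, 9), and every vertex can reach 1 (1, 2, 3, 4, 5, 6, 7, 8, 9). So the whole graph is one strongly connected component.

Yes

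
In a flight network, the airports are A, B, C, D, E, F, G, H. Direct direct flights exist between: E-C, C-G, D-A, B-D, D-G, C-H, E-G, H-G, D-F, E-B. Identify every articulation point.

Removing D increases the component count from 1 to 3, so D is a cut vertex.
By contrast removing C leaves 1 component; it is not a cut vertex. No other vertex is a cut vertex either.

D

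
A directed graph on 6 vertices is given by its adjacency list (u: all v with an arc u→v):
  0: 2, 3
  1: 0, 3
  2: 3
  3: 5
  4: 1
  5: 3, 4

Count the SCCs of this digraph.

{0, 1, 2, 3, 4, 5} are all mutually reachable — one SCC of size 6.
That gives 1 strongly connected component.

1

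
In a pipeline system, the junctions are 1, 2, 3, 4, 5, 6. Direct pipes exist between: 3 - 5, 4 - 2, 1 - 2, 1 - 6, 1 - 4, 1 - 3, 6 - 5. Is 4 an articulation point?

Deleting 4 leaves 1 component (was 1) (its neighbors 1, 2 remain connected to each other), so 4 is not a cut vertex.

No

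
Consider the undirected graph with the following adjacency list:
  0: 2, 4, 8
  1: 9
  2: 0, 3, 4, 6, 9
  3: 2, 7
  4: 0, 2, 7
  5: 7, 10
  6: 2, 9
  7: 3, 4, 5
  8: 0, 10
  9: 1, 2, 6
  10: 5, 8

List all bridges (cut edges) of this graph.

The edges on the cycle 2-0-8-10-5-7-3-2 are not bridges since each lies on that cycle.
But removing 9-1 disconnects 9 from 1 — this is a bridge.

1-9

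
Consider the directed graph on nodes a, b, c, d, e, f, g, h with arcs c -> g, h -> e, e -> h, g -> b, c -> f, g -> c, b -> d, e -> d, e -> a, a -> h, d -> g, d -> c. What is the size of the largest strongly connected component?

4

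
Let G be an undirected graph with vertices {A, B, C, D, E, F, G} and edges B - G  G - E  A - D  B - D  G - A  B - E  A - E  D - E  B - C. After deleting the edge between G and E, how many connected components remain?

G and E are still connected via G-B-E, so the component count stays at 2.

2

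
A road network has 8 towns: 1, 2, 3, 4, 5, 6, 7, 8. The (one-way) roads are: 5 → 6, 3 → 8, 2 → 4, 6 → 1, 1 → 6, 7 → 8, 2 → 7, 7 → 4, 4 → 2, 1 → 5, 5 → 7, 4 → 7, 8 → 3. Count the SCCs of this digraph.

3

{2, 4, 7} are all mutually reachable — one SCC of size 3.
{1, 5, 6} are all mutually reachable — one SCC of size 3.
{3, 8} are all mutually reachable — one SCC of size 2.
That gives 3 strongly connected components.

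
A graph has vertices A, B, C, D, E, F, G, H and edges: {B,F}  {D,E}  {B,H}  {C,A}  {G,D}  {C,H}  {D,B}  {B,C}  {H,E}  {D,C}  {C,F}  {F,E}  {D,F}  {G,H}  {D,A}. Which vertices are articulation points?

Removing A, for instance, still leaves 1 component. No single vertex removal increases the component count — the graph has no articulation points.

none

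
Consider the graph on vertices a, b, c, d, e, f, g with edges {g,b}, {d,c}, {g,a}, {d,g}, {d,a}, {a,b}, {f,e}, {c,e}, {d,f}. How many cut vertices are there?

1

Removing d increases the component count from 1 to 2, so d is a cut vertex.
By contrast removing c leaves 1 component; it is not a cut vertex. No other vertex is a cut vertex either.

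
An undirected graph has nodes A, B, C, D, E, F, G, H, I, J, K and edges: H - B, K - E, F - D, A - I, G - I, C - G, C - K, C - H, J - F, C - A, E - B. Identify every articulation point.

Removing C increases the component count from 2 to 3, so C is a cut vertex.
Removing F increases the component count from 2 to 3, so F is a cut vertex.
By contrast removing A leaves 2 components; it is not a cut vertex. No other vertex is a cut vertex either.

C, F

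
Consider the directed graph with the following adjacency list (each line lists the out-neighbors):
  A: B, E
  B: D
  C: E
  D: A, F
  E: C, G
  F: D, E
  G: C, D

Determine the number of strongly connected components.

{A, B, C, D, E, F, G} are all mutually reachable — one SCC of size 7.
That gives 1 strongly connected component.

1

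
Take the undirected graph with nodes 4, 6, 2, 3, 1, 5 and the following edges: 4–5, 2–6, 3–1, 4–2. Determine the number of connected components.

Starting from 1 we can reach 1, 3. That is one component of size 2.
Starting from 2 we can reach 2, 4, 5, 6. That is one component of size 4.
Total: 2 components.

2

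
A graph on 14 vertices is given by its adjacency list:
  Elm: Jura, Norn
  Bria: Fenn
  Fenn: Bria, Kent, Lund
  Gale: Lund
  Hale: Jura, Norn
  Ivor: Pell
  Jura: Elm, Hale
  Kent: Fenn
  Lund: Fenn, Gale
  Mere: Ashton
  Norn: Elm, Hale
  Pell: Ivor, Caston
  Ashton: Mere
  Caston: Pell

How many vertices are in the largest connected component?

Starting from Mere we can reach Mere, Ashton. That is one component of size 2.
Starting from Ivor we can reach Ivor, Pell, Caston. That is one component of size 3.
Starting from Elm we can reach Elm, Hale, Jura, Norn. That is one component of size 4.
Starting from Bria we can reach Bria, Fenn, Gale, Kent, Lund. That is one component of size 5.
The largest has 5 vertices.

5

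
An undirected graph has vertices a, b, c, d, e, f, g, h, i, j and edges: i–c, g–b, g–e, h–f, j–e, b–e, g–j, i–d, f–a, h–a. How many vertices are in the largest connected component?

4

Starting from a we can reach a, f, h. That is one component of size 3.
Starting from c we can reach c, d, i. That is one component of size 3.
Starting from b we can reach b, e, g, j. That is one component of size 4.
The largest has 4 vertices.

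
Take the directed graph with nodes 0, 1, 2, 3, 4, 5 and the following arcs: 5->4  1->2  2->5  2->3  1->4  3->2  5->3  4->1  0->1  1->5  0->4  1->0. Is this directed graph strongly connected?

From 1 we can reach every vertex (0, 1, 2, 3, 4, 5), and every vertex can reach 1 (0, 1, 2, 3, 4, 5). So the whole graph is one strongly connected component.

Yes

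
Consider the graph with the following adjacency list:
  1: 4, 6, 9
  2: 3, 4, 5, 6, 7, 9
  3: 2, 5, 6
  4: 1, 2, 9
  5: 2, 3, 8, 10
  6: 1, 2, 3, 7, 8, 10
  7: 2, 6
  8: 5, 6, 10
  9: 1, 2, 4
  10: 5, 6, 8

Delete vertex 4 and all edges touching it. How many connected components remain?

1

With 4 gone, the remaining components are: {1, 2, 3, 5, 6, 7, 8, 9, 10}.
That is 1 component.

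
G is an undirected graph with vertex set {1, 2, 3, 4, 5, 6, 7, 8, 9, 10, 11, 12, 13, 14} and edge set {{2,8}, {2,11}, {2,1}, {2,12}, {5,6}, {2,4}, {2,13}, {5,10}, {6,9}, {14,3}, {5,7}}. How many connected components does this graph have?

Starting from 3 we can reach 3, 14. That is one component of size 2.
Starting from 5 we can reach 5, 6, 7, 9, 10. That is one component of size 5.
Starting from 1 we can reach 1, 2, 4, 8, 11, 12, 13. That is one component of size 7.
Total: 3 components.

3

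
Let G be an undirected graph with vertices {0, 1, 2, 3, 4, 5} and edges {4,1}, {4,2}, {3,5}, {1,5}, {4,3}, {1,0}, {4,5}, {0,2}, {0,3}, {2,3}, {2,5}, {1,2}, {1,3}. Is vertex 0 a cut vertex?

No

Deleting 0 leaves 1 component (was 1) (its neighbors 1, 2, 3 remain connected to each other), so 0 is not a cut vertex.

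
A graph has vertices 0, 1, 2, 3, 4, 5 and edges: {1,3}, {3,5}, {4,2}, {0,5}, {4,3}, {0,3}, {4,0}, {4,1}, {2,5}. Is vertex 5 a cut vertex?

Deleting 5 leaves 1 component (was 1) (its neighbors 0, 2, 3 remain connected to each other), so 5 is not a cut vertex.

No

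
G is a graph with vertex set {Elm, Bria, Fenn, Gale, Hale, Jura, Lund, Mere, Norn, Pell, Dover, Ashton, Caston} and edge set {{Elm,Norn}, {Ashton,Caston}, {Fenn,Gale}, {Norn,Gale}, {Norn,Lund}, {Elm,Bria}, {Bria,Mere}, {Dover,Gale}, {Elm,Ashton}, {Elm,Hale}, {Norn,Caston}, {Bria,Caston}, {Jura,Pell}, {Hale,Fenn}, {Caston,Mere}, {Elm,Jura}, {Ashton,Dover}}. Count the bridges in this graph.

The edges on the cycle Elm-Hale-Fenn-Gale-Dover-Ashton-Elm are not bridges since each lies on that cycle.
But removing Jura-Elm disconnects Jura from Elm; removing Lund-Norn disconnects Lund from Norn; removing Jura-Pell disconnects Jura from Pell — these are bridges.
That makes 3 bridges.

3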